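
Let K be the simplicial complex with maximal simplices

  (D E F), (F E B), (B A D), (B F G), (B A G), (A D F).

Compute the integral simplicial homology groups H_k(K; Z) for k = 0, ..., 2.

H_0 = Z,  H_1 = Z,  H_2 = 0.

K has 6 vertices, 12 edges, 6 triangles.
rank ∂_0 = 0, rank ∂_1 = 5 ⇒ b_0 = 6 − 0 − 5 = 1; all invariant factors of ∂_1 are 1 so no torsion. So H_0 = Z.
rank ∂_1 = 5, rank ∂_2 = 6 ⇒ b_1 = 12 − 5 − 6 = 1; all invariant factors of ∂_2 are 1 so no torsion. So H_1 = Z.
rank ∂_2 = 6, rank ∂_3 = 0 ⇒ b_2 = 6 − 6 − 0 = 0. So H_2 = 0.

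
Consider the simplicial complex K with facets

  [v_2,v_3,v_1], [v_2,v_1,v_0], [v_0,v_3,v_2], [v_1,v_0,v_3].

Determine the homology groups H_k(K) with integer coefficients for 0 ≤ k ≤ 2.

H_0 ≅ Z,  H_1 = 0,  H_2 ≅ Z.

Order the vertices as v_0 < v_1 < v_2 < v_3. Listing each simplex with vertices in this order, K has dimension 2 with simplices:

  0-simplices (4): [v_0], [v_1], [v_2], [v_3]
  1-simplices (6): [v_0,v_1], [v_0,v_2], [v_0,v_3], [v_1,v_2], [v_1,v_3], [v_2,v_3]
  2-simplices (4): [v_0,v_1,v_2], [v_0,v_1,v_3], [v_0,v_2,v_3], [v_1,v_2,v_3]

giving chain groups C_0 ≅ Z^4, C_1 ≅ Z^6, C_2 ≅ Z^4.

Boundary ∂_1: C_1 → C_0 maps an edge to its endpoints' difference, ∂[p,q] = q − p. For instance
  ∂[v_1,v_3] = [v_3] − [v_1].
The resulting 4×6 matrix has rank 3, and its Smith normal form has invariant factors (1,1,1).

Boundary ∂_2: C_2 → C_1 acts by ∂[p,q,r] = [q,r] − [p,r] + [p,q]. For instance
  ∂[v_0,v_2,v_3] = [v_2,v_3] − [v_0,v_3] + [v_0,v_2],
  ∂[v_0,v_1,v_3] = [v_1,v_3] − [v_0,v_3] + [v_0,v_1].
As a 6×4 matrix over Z this has rank 3, with invariant factors (1,1,1).

Now H_k = ker ∂_k / im ∂_{k+1}, so:

  H_0: rank C_0 − rank ∂_1 = 4 − 3 = 1, and the invariant factors of ∂_1 are all 1, so H_0 ≅ Z.
  H_1: rank ker ∂_1 − rank ∂_2 = (6 − 3) − 3 = 0, and the invariant factors of ∂_2 are all 1, so H_1 ≅ 0.
  H_2: rank ker ∂_2 − rank ∂_3 = (4 − 3) − 0 = 1, and there is no ∂_3, so H_2 ≅ Z.

As a check, the Euler characteristic is 4 − 6 + 4 = 2, which agrees with 1 − 0 + 1 = 2.
(K is a triangulation of the 2-sphere S^2.)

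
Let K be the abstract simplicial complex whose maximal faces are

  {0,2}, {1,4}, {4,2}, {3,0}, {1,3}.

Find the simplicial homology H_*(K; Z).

K has 5 vertices, 5 edges.
rank ∂_0 = 0, rank ∂_1 = 4 ⇒ b_0 = 5 − 0 − 4 = 1; all invariant factors of ∂_1 are 1 so no torsion. So H_0 = Z.
rank ∂_1 = 4, rank ∂_2 = 0 ⇒ b_1 = 5 − 4 − 0 = 1. So H_1 = Z.

H_0 = Z,  H_1 = Z.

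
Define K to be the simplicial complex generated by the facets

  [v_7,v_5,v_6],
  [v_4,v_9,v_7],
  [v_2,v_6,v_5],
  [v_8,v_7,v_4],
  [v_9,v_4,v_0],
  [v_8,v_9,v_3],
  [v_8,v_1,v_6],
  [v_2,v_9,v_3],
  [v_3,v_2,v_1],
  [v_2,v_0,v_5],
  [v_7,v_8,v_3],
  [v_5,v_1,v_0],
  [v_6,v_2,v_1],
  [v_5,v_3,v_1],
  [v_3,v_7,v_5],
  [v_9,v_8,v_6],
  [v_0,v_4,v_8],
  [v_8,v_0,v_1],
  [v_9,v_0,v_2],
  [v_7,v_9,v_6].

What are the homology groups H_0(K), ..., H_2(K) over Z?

H_0 = Z,  H_1 = Z ⊕ Z/2Z,  H_2 = 0.

Fix the vertex order v_0 < v_1 < v_2 < v_3 < v_4 < v_5 < v_6 < v_7 < v_8 < v_9 and write every simplex with vertices in increasing order. Then dim K = 2 and the simplices of K are:

  0-simplices (10): [v_0], [v_1], [v_2], [v_3], [v_4], [v_5], [v_6], [v_7], [v_8], [v_9]
  1-simplices (30): (30 of them)
  2-simplices (20): (20 of them)

Hence C_0 ≅ Z^10, C_1 ≅ Z^30, C_2 ≅ Z^20.

∂_1: C_1 → C_0 maps an edge to its endpoints' difference, ∂[p,q] = q − p.
This gives a 10×30 integer matrix of rank 9; reducing to Smith normal form yields diagonal entries (1,1,1,1,1,1,1,1,1).

∂_2: C_2 → C_1 maps a triangle to the signed sum of its edges. For instance
  ∂[v_2,v_3,v_9] = [v_3,v_9] − [v_2,v_9] + [v_2,v_3],
  ∂[v_2,v_5,v_6] = [v_5,v_6] − [v_2,v_6] + [v_2,v_5].
This gives a 30×20 integer matrix of rank 20; reducing to Smith normal form yields diagonal entries (1,1,1,1,1,1,1,1,1,1,1,1,1,1,1,1,1,1,1,2).

From H_k ≅ ker(∂_k) / im(∂_{k+1}) we obtain:

  H_0: rank C_0 − rank ∂_1 = 10 − 9 = 1, and the invariant factors of ∂_1 are all 1, so H_0 ≅ Z.
  H_1: rank ker ∂_1 − rank ∂_2 = (30 − 9) − 20 = 1, and ∂_2 has invariant factor 2 > 1, so H_1 ≅ Z ⊕ Z/2Z.
  H_2: rank ker ∂_2 − rank ∂_3 = (20 − 20) − 0 = 0, and there is no ∂_3, so H_2 ≅ 0.

(K is a triangulation of the Klein bottle.)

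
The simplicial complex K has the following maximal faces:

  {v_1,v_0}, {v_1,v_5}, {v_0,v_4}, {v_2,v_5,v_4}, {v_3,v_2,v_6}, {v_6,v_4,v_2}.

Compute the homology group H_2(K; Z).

We work with the vertex ordering v_0 < v_1 < v_2 < v_3 < v_4 < v_5 < v_6. The simplices of K, each written with vertices in increasing order, are:

  0-simplices (7): [v_0], [v_1], [v_2], [v_3], [v_4], [v_5], [v_6]
  1-simplices (10): [v_0,v_1], [v_0,v_4], [v_1,v_5], [v_2,v_3], [v_2,v_4], [v_2,v_5], [v_2,v_6], [v_3,v_6], [v_4,v_5], [v_4,v_6]
  2-simplices (3): [v_2,v_3,v_6], [v_2,v_4,v_5], [v_2,v_4,v_6]

giving chain groups C_0 ≅ Z^7, C_1 ≅ Z^10, C_2 ≅ Z^3.

The boundary map ∂_1: C_1 → C_0 sends each edge [p,q] (with p < q) to q − p.
This gives a 7×10 integer matrix of rank 6; reducing to Smith normal form yields diagonal entries (1,1,1,1,1,1).

The boundary map ∂_2: C_2 → C_1 maps a triangle to the signed sum of its edges. For instance
  ∂[v_2,v_3,v_6] = [v_3,v_6] − [v_2,v_6] + [v_2,v_3],
  ∂[v_2,v_4,v_5] = [v_4,v_5] − [v_2,v_5] + [v_2,v_4].
This gives a 10×3 integer matrix of rank 3; reducing to Smith normal form yields diagonal entries (1,1,1).

Reading off H_k = ker ∂_k / im ∂_{k+1}:

  H_2: rank ker ∂_2 − rank ∂_3 = (3 − 3) − 0 = 0, and there is no ∂_3, so H_2 = 0.

H_2 ≅ 0.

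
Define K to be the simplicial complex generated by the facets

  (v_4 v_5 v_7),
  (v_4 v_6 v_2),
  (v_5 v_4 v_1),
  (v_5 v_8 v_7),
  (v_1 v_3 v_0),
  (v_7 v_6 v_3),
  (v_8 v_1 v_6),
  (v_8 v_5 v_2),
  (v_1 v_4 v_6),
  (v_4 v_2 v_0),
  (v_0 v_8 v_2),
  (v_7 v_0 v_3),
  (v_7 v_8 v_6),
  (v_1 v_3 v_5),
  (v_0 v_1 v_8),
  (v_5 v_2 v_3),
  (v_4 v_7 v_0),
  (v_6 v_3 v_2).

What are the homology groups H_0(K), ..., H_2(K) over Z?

K has 9 vertices, 27 edges, 18 triangles.
rank ∂_0 = 0, rank ∂_1 = 8 ⇒ b_0 = 9 − 0 − 8 = 1; all invariant factors of ∂_1 are 1 so no torsion. So H_0 = Z.
rank ∂_1 = 8, rank ∂_2 = 17 ⇒ b_1 = 27 − 8 − 17 = 2; all invariant factors of ∂_2 are 1 so no torsion. So H_1 = Z^2.
rank ∂_2 = 17, rank ∂_3 = 0 ⇒ b_2 = 18 − 17 − 0 = 1. So H_2 = Z.

H_0 = Z,  H_1 = Z^2,  H_2 = Z.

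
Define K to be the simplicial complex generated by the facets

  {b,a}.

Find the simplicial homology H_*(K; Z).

H_0 = Z,  H_1 = 0.

K has 2 vertices, 1 edge.
rank ∂_0 = 0, rank ∂_1 = 1 ⇒ b_0 = 2 − 0 − 1 = 1; all invariant factors of ∂_1 are 1 so no torsion. So H_0 = Z.
rank ∂_1 = 1, rank ∂_2 = 0 ⇒ b_1 = 1 − 1 − 0 = 0. So H_1 = 0.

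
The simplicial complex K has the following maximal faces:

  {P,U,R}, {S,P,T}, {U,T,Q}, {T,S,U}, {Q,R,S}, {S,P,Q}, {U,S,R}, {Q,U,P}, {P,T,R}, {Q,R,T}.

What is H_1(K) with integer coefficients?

We work with the vertex ordering P < Q < R < S < T < U. The simplices of K, each written with vertices in increasing order, are:

  0-simplices (6): P, Q, R, S, T, U
  1-simplices (15): PQ, PR, PS, PT, PU, QR, QS, QT, QU, RS, RT, RU, ST, SU, TU
  2-simplices (10): PQS, PQU, PRT, PRU, PST, QRS, QRT, QTU, RSU, STU

giving chain groups C_0 ≅ Z^6, C_1 ≅ Z^15, C_2 ≅ Z^10.

∂_1: C_1 → C_0 maps an edge to its endpoints' difference, ∂[p,q] = q − p. For instance
  ∂PT = T − P.
The 6×15 boundary matrix has rank 5 and Smith normal form diag(1,1,1,1,1).

∂_2: C_2 → C_1 maps a triangle to the signed sum of its edges. For instance
  ∂QTU = TU − QU + QT,
  ∂RSU = SU − RU + RS.
As a 15×10 matrix over Z this has rank 10, with invariant factors (1,1,1,1,1,1,1,1,1,2).

From H_k ≅ ker(∂_k) / im(∂_{k+1}) we obtain:

  H_1: rank ker ∂_1 − rank ∂_2 = (15 − 5) − 10 = 0, and ∂_2 has invariant factor 2 > 1, so H_1 = Z/2Z.

(K is a triangulation of the real projective plane RP^2.)

H_1 = Z/2Z.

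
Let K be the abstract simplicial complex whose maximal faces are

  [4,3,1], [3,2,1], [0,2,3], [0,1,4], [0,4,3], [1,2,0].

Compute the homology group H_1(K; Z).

H_1 = 0.

We work with the vertex ordering 0 < 1 < 2 < 3 < 4. The simplices of K, each written with vertices in increasing order, are:

  0-simplices (5): [0], [1], [2], [3], [4]
  1-simplices (9): [0,1], [0,2], [0,3], [0,4], [1,2], [1,3], [1,4], [2,3], [3,4]
  2-simplices (6): [0,1,2], [0,1,4], [0,2,3], [0,3,4], [1,2,3], [1,3,4]

so the chain groups are C_0 ≅ Z^5, C_1 ≅ Z^9, C_2 ≅ Z^6.

The boundary map ∂_1: C_1 → C_0 is given by ∂[p,q] = [q] − [p].
As a 5×9 matrix over Z this has rank 4, with invariant factors (1,1,1,1).

Boundary ∂_2: C_2 → C_1 maps a triangle to the signed sum of its edges. For instance
  ∂[1,2,3] = [2,3] − [1,3] + [1,2],
  ∂[0,3,4] = [3,4] − [0,4] + [0,3].
The resulting 9×6 matrix has rank 5, and its Smith normal form has invariant factors (1,1,1,1,1).

Now H_k = ker ∂_k / im ∂_{k+1}, so:

  H_1: rank ker ∂_1 − rank ∂_2 = (9 − 4) − 5 = 0, and the invariant factors of ∂_2 are all 1, so H_1 = 0.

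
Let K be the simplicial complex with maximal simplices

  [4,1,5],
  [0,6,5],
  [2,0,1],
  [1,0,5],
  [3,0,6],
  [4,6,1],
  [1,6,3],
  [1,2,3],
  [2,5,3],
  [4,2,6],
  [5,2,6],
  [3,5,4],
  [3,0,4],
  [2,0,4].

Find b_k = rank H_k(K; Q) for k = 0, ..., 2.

b_0 = 1, b_1 = 2, b_2 = 1.

K has 7 vertices, 21 edges, 14 triangles.
rank ∂_0 = 0, rank ∂_1 = 6 ⇒ b_0 = 7 − 0 − 6 = 1; all invariant factors of ∂_1 are 1 so no torsion. So H_0 = Z.
rank ∂_1 = 6, rank ∂_2 = 13 ⇒ b_1 = 21 − 6 − 13 = 2; all invariant factors of ∂_2 are 1 so no torsion. So H_1 = Z^2.
rank ∂_2 = 13, rank ∂_3 = 0 ⇒ b_2 = 14 − 13 − 0 = 1. So H_2 = Z.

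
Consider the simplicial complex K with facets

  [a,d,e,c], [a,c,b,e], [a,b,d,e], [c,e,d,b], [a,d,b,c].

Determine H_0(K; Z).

We work with the vertex ordering a < b < c < d < e. The simplices of K, each written with vertices in increasing order, are:

  0-simplices (5): a, b, c, d, e
  1-simplices (10): ab, ac, ad, ae, bc, bd, be, cd, ce, de
  2-simplices (10): abc, abd, abe, acd, ace, ade, bcd, bce, bde, cde
  3-simplices (5): abcd, abce, abde, acde, bcde

Hence C_0 ≅ Z^5, C_1 ≅ Z^10, C_2 ≅ Z^10, C_3 ≅ Z^5.

∂_1: C_1 → C_0 is given by ∂[p,q] = [q] − [p].
The 5×10 boundary matrix has rank 4 and Smith normal form diag(1,1,1,1).

The boundary map ∂_2: C_2 → C_1 sends each 2-simplex [p,q,r] to [q,r] − [p,r] + [p,q]. For instance
  ∂acd = cd − ad + ac,
  ∂bde = de − be + bd.
As a 10×10 matrix over Z this has rank 6, with invariant factors (1,1,1,1,1,1).

The boundary map ∂_3: C_3 → C_2 sends each 3-simplex σ to the alternating sum Σ_i (−1)^i (σ with its i-th vertex removed). For instance
  ∂acde = cde − ade + ace − acd,
  ∂abce = bce − ace + abe − abc.
This gives a 10×5 integer matrix of rank 4; reducing to Smith normal form yields diagonal entries (1,1,1,1).

From H_k ≅ ker(∂_k) / im(∂_{k+1}) we obtain:

  H_0: rank C_0 − rank ∂_1 = 5 − 4 = 1, and the invariant factors of ∂_1 are all 1, so H_0 = Z.

H_0 ≅ Z.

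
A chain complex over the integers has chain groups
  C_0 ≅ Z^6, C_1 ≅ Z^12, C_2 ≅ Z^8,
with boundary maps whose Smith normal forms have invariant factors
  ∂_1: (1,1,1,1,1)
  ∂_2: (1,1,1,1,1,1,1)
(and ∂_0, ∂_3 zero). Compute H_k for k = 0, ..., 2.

H_0: b_0 = 6 − 0 − 5 = 1; torsion from ∂_1 factors > 1: none. So H_0 = Z.
H_1: b_1 = 12 − 5 − 7 = 0; torsion from ∂_2 factors > 1: none. So H_1 = 0.
H_2: b_2 = 8 − 7 − 0 = 1; torsion from ∂_3 factors > 1: none. So H_2 = Z.

H_0 = Z,  H_1 = 0,  H_2 = Z.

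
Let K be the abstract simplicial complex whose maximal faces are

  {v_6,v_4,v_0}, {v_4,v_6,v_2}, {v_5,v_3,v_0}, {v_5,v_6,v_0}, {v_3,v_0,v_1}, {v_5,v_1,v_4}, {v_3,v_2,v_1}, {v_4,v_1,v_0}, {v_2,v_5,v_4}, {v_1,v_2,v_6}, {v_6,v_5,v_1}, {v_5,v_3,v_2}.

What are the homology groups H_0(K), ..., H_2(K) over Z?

H_0 = Z,  H_1 = Z/2,  H_2 = 0.

Fix the vertex order v_0 < v_1 < v_2 < v_3 < v_4 < v_5 < v_6 and write every simplex with vertices in increasing order. Then dim K = 2 and the simplices of K are:

  0-simplices (7): [v_0], [v_1], [v_2], [v_3], [v_4], [v_5], [v_6]
  1-simplices (18): (18 of them)
  2-simplices (12): (12 of them)

Hence C_0 ≅ Z^7, C_1 ≅ Z^18, C_2 ≅ Z^12.

Boundary ∂_1: C_1 → C_0 sends each edge [p,q] (with p < q) to q − p. For instance
  ∂[v_0,v_4] = [v_4] − [v_0].
This gives a 7×18 integer matrix of rank 6; reducing to Smith normal form yields diagonal entries (1,1,1,1,1,1).

∂_2: C_2 → C_1 maps a triangle to the signed sum of its edges. For instance
  ∂[v_1,v_2,v_6] = [v_2,v_6] − [v_1,v_6] + [v_1,v_2],
  ∂[v_0,v_1,v_4] = [v_1,v_4] − [v_0,v_4] + [v_0,v_1].
As a 18×12 matrix over Z this has rank 12, with invariant factors (1,1,1,1,1,1,1,1,1,1,1,2).

Computing H_k = (kernel of ∂_k) / (image of ∂_{k+1}):

  H_0: rank C_0 − rank ∂_1 = 7 − 6 = 1, and the invariant factors of ∂_1 are all 1, so H_0 = Z.
  H_1: rank ker ∂_1 − rank ∂_2 = (18 − 6) − 12 = 0, and ∂_2 has invariant factor 2 > 1, so H_1 = Z/2.
  H_2: rank ker ∂_2 − rank ∂_3 = (12 − 12) − 0 = 0, and there is no ∂_3, so H_2 = 0.

As a check, the Euler characteristic is 7 − 18 + 12 = 1, which agrees with 1 − 0 + 0 = 1.
(K is a triangulation of the real projective plane RP^2.)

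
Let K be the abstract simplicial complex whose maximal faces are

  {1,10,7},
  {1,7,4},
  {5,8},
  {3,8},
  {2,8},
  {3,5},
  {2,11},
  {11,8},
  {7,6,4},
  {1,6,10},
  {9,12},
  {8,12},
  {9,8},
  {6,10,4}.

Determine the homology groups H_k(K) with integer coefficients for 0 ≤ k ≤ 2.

H_0 ≅ Z^2,  H_1 ≅ Z^4,  H_2 = 0.

Order the vertices as 1 < 2 < 3 < 4 < 5 < 6 < 7 < 8 < 9 < 10 < 11 < 12. Listing each simplex with vertices in this order, K has dimension 2 with simplices:

  0-simplices (12): [1], [2], [3], [4], [5], [6], [7], [8], [9], [10], [11], [12]
  1-simplices (19): [1,4], [1,6], [1,7], [1,10], [2,8], [2,11], [3,5], [3,8], [4,6], [4,7], [4,10], [5,8], [6,7], [6,10], [7,10], [8,9], [8,11], [8,12], [9,12]
  2-simplices (5): [1,4,7], [1,6,10], [1,7,10], [4,6,7], [4,6,10]

so the chain groups are C_0 ≅ Z^12, C_1 ≅ Z^19, C_2 ≅ Z^5.

The boundary map ∂_1: C_1 → C_0 is given by ∂[p,q] = [q] − [p]. For instance
  ∂[1,4] = [4] − [1].
The resulting 12×19 matrix has rank 10, and its Smith normal form has invariant factors (1,1,1,1,1,1,1,1,1,1).

Boundary ∂_2: C_2 → C_1 acts by ∂[p,q,r] = [q,r] − [p,r] + [p,q]. For instance
  ∂[1,6,10] = [6,10] − [1,10] + [1,6],
  ∂[4,6,10] = [6,10] − [4,10] + [4,6].
The resulting 19×5 matrix has rank 5, and its Smith normal form has invariant factors (1,1,1,1,1).

Computing H_k = (kernel of ∂_k) / (image of ∂_{k+1}):

  H_0: rank C_0 − rank ∂_1 = 12 − 10 = 2, and the invariant factors of ∂_1 are all 1, so H_0 ≅ Z^2.
  H_1: rank ker ∂_1 − rank ∂_2 = (19 − 10) − 5 = 4, and the invariant factors of ∂_2 are all 1, so H_1 ≅ Z^4.
  H_2: rank ker ∂_2 − rank ∂_3 = (5 − 5) − 0 = 0, and there is no ∂_3, so H_2 ≅ 0.

As a check, the Euler characteristic is 12 − 19 + 5 = -2, which agrees with 2 − 4 + 0 = -2.
(K is a triangulation of the disjoint union of a wedge of 3 circles and the Möbius band.)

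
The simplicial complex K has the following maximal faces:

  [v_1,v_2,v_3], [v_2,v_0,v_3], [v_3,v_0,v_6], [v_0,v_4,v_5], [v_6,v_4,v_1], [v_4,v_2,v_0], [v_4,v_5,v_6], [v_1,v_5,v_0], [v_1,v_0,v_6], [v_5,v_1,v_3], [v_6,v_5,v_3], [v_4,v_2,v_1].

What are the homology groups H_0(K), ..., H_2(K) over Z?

H_0 = Z,  H_1 = Z/2Z,  H_2 = 0.

Take the total order v_0 < v_1 < v_2 < v_3 < v_4 < v_5 < v_6 on the vertex set. Then K (dimension 2) consists of the simplices:

  0-simplices (7): [v_0], [v_1], [v_2], [v_3], [v_4], [v_5], [v_6]
  1-simplices (18): (18 of them)
  2-simplices (12): (12 of them)

Hence C_0 ≅ Z^7, C_1 ≅ Z^18, C_2 ≅ Z^12.

∂_1: C_1 → C_0 is given by ∂[p,q] = [q] − [p]. For instance
  ∂[v_0,v_3] = [v_3] − [v_0].
As a 7×18 matrix over Z this has rank 6, with invariant factors (1,1,1,1,1,1).

The boundary map ∂_2: C_2 → C_1 sends each 2-simplex [p,q,r] to [q,r] − [p,r] + [p,q]. For instance
  ∂[v_0,v_4,v_5] = [v_4,v_5] − [v_0,v_5] + [v_0,v_4],
  ∂[v_0,v_2,v_4] = [v_2,v_4] − [v_0,v_4] + [v_0,v_2].
The 18×12 boundary matrix has rank 12 and Smith normal form diag(1,1,1,1,1,1,1,1,1,1,1,2).

Now H_k = ker ∂_k / im ∂_{k+1}, so:

  H_0: rank C_0 − rank ∂_1 = 7 − 6 = 1, and the invariant factors of ∂_1 are all 1, so H_0 = Z.
  H_1: rank ker ∂_1 − rank ∂_2 = (18 − 6) − 12 = 0, and ∂_2 has invariant factor 2 > 1, so H_1 = Z/2Z.
  H_2: rank ker ∂_2 − rank ∂_3 = (12 − 12) − 0 = 0, and there is no ∂_3, so H_2 = 0.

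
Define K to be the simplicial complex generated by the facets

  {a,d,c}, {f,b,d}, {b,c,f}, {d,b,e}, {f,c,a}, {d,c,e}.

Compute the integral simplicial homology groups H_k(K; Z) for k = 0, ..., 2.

H_0 = Z,  H_1 = Z,  H_2 = 0.

Fix the vertex order a < b < c < d < e < f and write every simplex with vertices in increasing order. Then dim K = 2 and the simplices of K are:

  0-simplices (6): a, b, c, d, e, f
  1-simplices (12): ac, ad, af, bc, bd, be, bf, cd, ce, cf, de, df
  2-simplices (6): acd, acf, bcf, bde, bdf, cde

giving chain groups C_0 ≅ Z^6, C_1 ≅ Z^12, C_2 ≅ Z^6.

Boundary ∂_1: C_1 → C_0 maps an edge to its endpoints' difference, ∂[p,q] = q − p. For instance
  ∂ac = c − a.
This gives a 6×12 integer matrix of rank 5; reducing to Smith normal form yields diagonal entries (1,1,1,1,1).

The boundary map ∂_2: C_2 → C_1 maps a triangle to the signed sum of its edges. For instance
  ∂cde = de − ce + cd,
  ∂bcf = cf − bf + bc.
As a 12×6 matrix over Z this has rank 6, with invariant factors (1,1,1,1,1,1).

Reading off H_k = ker ∂_k / im ∂_{k+1}:

  H_0: rank C_0 − rank ∂_1 = 6 − 5 = 1, and the invariant factors of ∂_1 are all 1, so H_0 = Z.
  H_1: rank ker ∂_1 − rank ∂_2 = (12 − 5) − 6 = 1, and the invariant factors of ∂_2 are all 1, so H_1 = Z.
  H_2: rank ker ∂_2 − rank ∂_3 = (6 − 6) − 0 = 0, and there is no ∂_3, so H_2 = 0.

As a check, the Euler characteristic is 6 − 12 + 6 = 0, which agrees with 1 − 1 + 0 = 0.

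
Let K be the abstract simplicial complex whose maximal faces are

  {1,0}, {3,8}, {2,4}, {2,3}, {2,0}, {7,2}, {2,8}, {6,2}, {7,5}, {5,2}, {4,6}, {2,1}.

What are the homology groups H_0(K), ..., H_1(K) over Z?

Order the vertices as 0 < 1 < 2 < 3 < 4 < 5 < 6 < 7 < 8. Listing each simplex with vertices in this order, K has dimension 1 with simplices:

  0-simplices (9): [0], [1], [2], [3], [4], [5], [6], [7], [8]
  1-simplices (12): [0,1], [0,2], [1,2], [2,3], [2,4], [2,5], [2,6], [2,7], [2,8], [3,8], [4,6], [5,7]

giving chain groups C_0 ≅ Z^9, C_1 ≅ Z^12.

Boundary ∂_1: C_1 → C_0 maps an edge to its endpoints' difference, ∂[p,q] = q − p. For instance
  ∂[3,8] = [8] − [3].
The 9×12 boundary matrix has rank 8 and Smith normal form diag(1,1,1,1,1,1,1,1).

Computing H_k = (kernel of ∂_k) / (image of ∂_{k+1}):

  H_0: rank C_0 − rank ∂_1 = 9 − 8 = 1, and the invariant factors of ∂_1 are all 1, so H_0 = Z.
  H_1: rank ker ∂_1 − rank ∂_2 = (12 − 8) − 0 = 4, and there is no ∂_2, so H_1 = Z^4.

As a check, the Euler characteristic is 9 − 12 = -3, which agrees with 1 − 4 = -3.

H_0 = Z,  H_1 = Z^4.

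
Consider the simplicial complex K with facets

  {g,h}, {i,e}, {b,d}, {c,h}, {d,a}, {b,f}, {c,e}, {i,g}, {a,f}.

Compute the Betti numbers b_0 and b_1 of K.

b_0 = 2, b_1 = 2.

Take the total order a < b < c < d < e < f < g < h < i on the vertex set. Then K (dimension 1) consists of the simplices:

  0-simplices (9): a, b, c, d, e, f, g, h, i
  1-simplices (9): ad, af, bd, bf, ce, ch, ei, gh, gi

giving chain groups C_0 ≅ Z^9, C_1 ≅ Z^9.

Boundary ∂_1: C_1 → C_0 maps an edge to its endpoints' difference, ∂[p,q] = q − p. For instance
  ∂ch = h − c.
As a 9×9 matrix over Z this has rank 7, with invariant factors (1,1,1,1,1,1,1).

From H_k ≅ ker(∂_k) / im(∂_{k+1}) we obtain:

  H_0: rank C_0 − rank ∂_1 = 9 − 7 = 2, and the invariant factors of ∂_1 are all 1, so H_0 = Z^2.
  H_1: rank ker ∂_1 − rank ∂_2 = (9 − 7) − 0 = 2, and there is no ∂_2, so H_1 = Z^2.

Hence the Betti numbers are b_0 = 2, b_1 = 2.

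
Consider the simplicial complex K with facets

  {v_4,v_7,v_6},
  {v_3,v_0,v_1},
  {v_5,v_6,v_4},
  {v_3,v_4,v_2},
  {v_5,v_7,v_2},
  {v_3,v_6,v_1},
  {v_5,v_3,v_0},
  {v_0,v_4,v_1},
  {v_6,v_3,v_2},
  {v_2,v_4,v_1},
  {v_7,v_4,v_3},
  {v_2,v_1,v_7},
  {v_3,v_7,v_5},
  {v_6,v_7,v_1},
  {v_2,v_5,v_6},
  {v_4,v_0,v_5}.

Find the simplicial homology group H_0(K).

We work with the vertex ordering v_0 < v_1 < v_2 < v_3 < v_4 < v_5 < v_6 < v_7. The simplices of K, each written with vertices in increasing order, are:

  0-simplices (8): [v_0], [v_1], [v_2], [v_3], [v_4], [v_5], [v_6], [v_7]
  1-simplices (24): (24 of them)
  2-simplices (16): (16 of them)

giving chain groups C_0 ≅ Z^8, C_1 ≅ Z^24, C_2 ≅ Z^16.

∂_1: C_1 → C_0 sends each edge [p,q] (with p < q) to q − p.
The resulting 8×24 matrix has rank 7, and its Smith normal form has invariant factors (1,1,1,1,1,1,1).

∂_2: C_2 → C_1 maps a triangle to the signed sum of its edges. For instance
  ∂[v_1,v_2,v_4] = [v_2,v_4] − [v_1,v_4] + [v_1,v_2],
  ∂[v_0,v_3,v_5] = [v_3,v_5] − [v_0,v_5] + [v_0,v_3].
As a 24×16 matrix over Z this has rank 15, with invariant factors (1,1,1,1,1,1,1,1,1,1,1,1,1,1,1).

Computing H_k = (kernel of ∂_k) / (image of ∂_{k+1}):

  H_0: rank C_0 − rank ∂_1 = 8 − 7 = 1, and the invariant factors of ∂_1 are all 1, so H_0 ≅ Z.

H_0 = Z.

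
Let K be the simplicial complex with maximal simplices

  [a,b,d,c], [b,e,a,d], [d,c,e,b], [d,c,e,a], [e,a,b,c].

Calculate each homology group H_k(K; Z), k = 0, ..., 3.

H_0 = Z,  H_1 = 0,  H_2 = 0,  H_3 = Z.

Take the total order a < b < c < d < e on the vertex set. Then K (dimension 3) consists of the simplices:

  0-simplices (5): a, b, c, d, e
  1-simplices (10): ab, ac, ad, ae, bc, bd, be, cd, ce, de
  2-simplices (10): abc, abd, abe, acd, ace, ade, bcd, bce, bde, cde
  3-simplices (5): abcd, abce, abde, acde, bcde

giving chain groups C_0 ≅ Z^5, C_1 ≅ Z^10, C_2 ≅ Z^10, C_3 ≅ Z^5.

The boundary map ∂_1: C_1 → C_0 maps an edge to its endpoints' difference, ∂[p,q] = q − p. For instance
  ∂ab = b − a.
This gives a 5×10 integer matrix of rank 4; reducing to Smith normal form yields diagonal entries (1,1,1,1).

The boundary map ∂_2: C_2 → C_1 sends each 2-simplex [p,q,r] to [q,r] − [p,r] + [p,q]. For instance
  ∂bce = ce − be + bc,
  ∂abd = bd − ad + ab.
As a 10×10 matrix over Z this has rank 6, with invariant factors (1,1,1,1,1,1).

Boundary ∂_3: C_3 → C_2 sends each 3-simplex σ to the alternating sum Σ_i (−1)^i (σ with its i-th vertex removed). For instance
  ∂acde = cde − ade + ace − acd,
  ∂abcd = bcd − acd + abd − abc.
The 10×5 boundary matrix has rank 4 and Smith normal form diag(1,1,1,1).

Now H_k = ker ∂_k / im ∂_{k+1}, so:

  H_0: rank C_0 − rank ∂_1 = 5 − 4 = 1, and the invariant factors of ∂_1 are all 1, so H_0 = Z.
  H_1: rank ker ∂_1 − rank ∂_2 = (10 − 4) − 6 = 0, and the invariant factors of ∂_2 are all 1, so H_1 = 0.
  H_2: rank ker ∂_2 − rank ∂_3 = (10 − 6) − 4 = 0, and the invariant factors of ∂_3 are all 1, so H_2 = 0.
  H_3: rank ker ∂_3 − rank ∂_4 = (5 − 4) − 0 = 1, and there is no ∂_4, so H_3 = Z.

As a check, the Euler characteristic is 5 − 10 + 10 − 5 = 0, which agrees with 1 − 0 + 0 − 1 = 0.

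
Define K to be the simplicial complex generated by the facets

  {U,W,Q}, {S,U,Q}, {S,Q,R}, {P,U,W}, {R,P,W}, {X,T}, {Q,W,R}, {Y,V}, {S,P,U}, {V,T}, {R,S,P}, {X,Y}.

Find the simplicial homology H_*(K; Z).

H_0 = Z^2,  H_1 = Z,  H_2 = Z.

We work with the vertex ordering P < Q < R < S < T < U < V < W < X < Y. The simplices of K, each written with vertices in increasing order, are:

  0-simplices (10): P, Q, R, S, T, U, V, W, X, Y
  1-simplices (16): PR, PS, PU, PW, QR, QS, QU, QW, RS, RW, SU, TV, TX, UW, VY, XY
  2-simplices (8): PRS, PRW, PSU, PUW, QRS, QRW, QSU, QUW

giving chain groups C_0 ≅ Z^10, C_1 ≅ Z^16, C_2 ≅ Z^8.

Boundary ∂_1: C_1 → C_0 maps an edge to its endpoints' difference, ∂[p,q] = q − p.
As a 10×16 matrix over Z this has rank 8, with invariant factors (1,1,1,1,1,1,1,1).

The boundary map ∂_2: C_2 → C_1 sends each 2-simplex [p,q,r] to [q,r] − [p,r] + [p,q]. For instance
  ∂PSU = SU − PU + PS,
  ∂QRS = RS − QS + QR.
The resulting 16×8 matrix has rank 7, and its Smith normal form has invariant factors (1,1,1,1,1,1,1).

Reading off H_k = ker ∂_k / im ∂_{k+1}:

  H_0: rank C_0 − rank ∂_1 = 10 − 8 = 2, and the invariant factors of ∂_1 are all 1, so H_0 = Z^2.
  H_1: rank ker ∂_1 − rank ∂_2 = (16 − 8) − 7 = 1, and the invariant factors of ∂_2 are all 1, so H_1 = Z.
  H_2: rank ker ∂_2 − rank ∂_3 = (8 − 7) − 0 = 1, and there is no ∂_3, so H_2 = Z.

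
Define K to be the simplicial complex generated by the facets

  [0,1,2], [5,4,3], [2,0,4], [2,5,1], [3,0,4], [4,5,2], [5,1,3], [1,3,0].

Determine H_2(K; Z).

H_2 = Z.

Order the vertices as 0 < 1 < 2 < 3 < 4 < 5. Listing each simplex with vertices in this order, K has dimension 2 with simplices:

  0-simplices (6): [0], [1], [2], [3], [4], [5]
  1-simplices (12): [0,1], [0,2], [0,3], [0,4], [1,2], [1,3], [1,5], [2,4], [2,5], [3,4], [3,5], [4,5]
  2-simplices (8): [0,1,2], [0,1,3], [0,2,4], [0,3,4], [1,2,5], [1,3,5], [2,4,5], [3,4,5]

giving chain groups C_0 ≅ Z^6, C_1 ≅ Z^12, C_2 ≅ Z^8.

The boundary map ∂_1: C_1 → C_0 maps an edge to its endpoints' difference, ∂[p,q] = q − p. For instance
  ∂[2,5] = [5] − [2].
The 6×12 boundary matrix has rank 5 and Smith normal form diag(1,1,1,1,1).

∂_2: C_2 → C_1 sends each 2-simplex [p,q,r] to [q,r] − [p,r] + [p,q]. For instance
  ∂[1,3,5] = [3,5] − [1,5] + [1,3],
  ∂[0,3,4] = [3,4] − [0,4] + [0,3].
The resulting 12×8 matrix has rank 7, and its Smith normal form has invariant factors (1,1,1,1,1,1,1).

From H_k ≅ ker(∂_k) / im(∂_{k+1}) we obtain:

  H_2: rank ker ∂_2 − rank ∂_3 = (8 − 7) − 0 = 1, and there is no ∂_3, so H_2 ≅ Z.

(K is a triangulation of the 2-sphere S^2.)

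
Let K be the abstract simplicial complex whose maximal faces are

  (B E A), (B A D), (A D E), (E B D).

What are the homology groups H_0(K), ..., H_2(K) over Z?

H_0 = Z,  H_1 = 0,  H_2 = Z.

Fix the vertex order A < B < D < E and write every simplex with vertices in increasing order. Then dim K = 2 and the simplices of K are:

  0-simplices (4): A, B, D, E
  1-simplices (6): AB, AD, AE, BD, BE, DE
  2-simplices (4): ABD, ABE, ADE, BDE

so the chain groups are C_0 ≅ Z^4, C_1 ≅ Z^6, C_2 ≅ Z^4.

Boundary ∂_1: C_1 → C_0 is given by ∂[p,q] = [q] − [p]. For instance
  ∂DE = E − D.
The 4×6 boundary matrix has rank 3 and Smith normal form diag(1,1,1).

∂_2: C_2 → C_1 sends each 2-simplex [p,q,r] to [q,r] − [p,r] + [p,q]. For instance
  ∂BDE = DE − BE + BD,
  ∂ABE = BE − AE + AB.
The resulting 6×4 matrix has rank 3, and its Smith normal form has invariant factors (1,1,1).

Reading off H_k = ker ∂_k / im ∂_{k+1}:

  H_0: rank C_0 − rank ∂_1 = 4 − 3 = 1, and the invariant factors of ∂_1 are all 1, so H_0 ≅ Z.
  H_1: rank ker ∂_1 − rank ∂_2 = (6 − 3) − 3 = 0, and the invariant factors of ∂_2 are all 1, so H_1 ≅ 0.
  H_2: rank ker ∂_2 − rank ∂_3 = (4 − 3) − 0 = 1, and there is no ∂_3, so H_2 ≅ Z.

(K is a triangulation of the 2-sphere S^2.)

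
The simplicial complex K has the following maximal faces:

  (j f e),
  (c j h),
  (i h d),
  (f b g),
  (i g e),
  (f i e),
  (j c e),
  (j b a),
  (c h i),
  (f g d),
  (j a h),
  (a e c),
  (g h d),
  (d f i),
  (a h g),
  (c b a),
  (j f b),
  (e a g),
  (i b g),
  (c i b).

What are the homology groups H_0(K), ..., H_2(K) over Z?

H_0 = Z,  H_1 = Z × Z/2,  H_2 = 0.

K has 10 vertices, 30 edges, 20 triangles.
rank ∂_0 = 0, rank ∂_1 = 9 ⇒ b_0 = 10 − 0 − 9 = 1; all invariant factors of ∂_1 are 1 so no torsion. So H_0 ≅ Z.
rank ∂_1 = 9, rank ∂_2 = 20 ⇒ b_1 = 30 − 9 − 20 = 1; ∂_2 has invariant factor(s) [2] giving torsion. So H_1 ≅ Z × Z/2.
rank ∂_2 = 20, rank ∂_3 = 0 ⇒ b_2 = 20 − 20 − 0 = 0. So H_2 ≅ 0.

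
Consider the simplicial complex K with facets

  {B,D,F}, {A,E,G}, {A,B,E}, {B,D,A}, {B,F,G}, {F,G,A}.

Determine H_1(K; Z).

K has 6 vertices, 12 edges, 6 triangles.
rank ∂_1 = 5, rank ∂_2 = 6 ⇒ b_1 = 12 − 5 − 6 = 1; all invariant factors of ∂_2 are 1 so no torsion. So H_1 = Z.

H_1 = Z.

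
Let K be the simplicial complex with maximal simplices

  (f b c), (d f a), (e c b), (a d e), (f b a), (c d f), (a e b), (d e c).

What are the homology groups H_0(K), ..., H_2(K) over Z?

H_0 ≅ Z,  H_1 = 0,  H_2 ≅ Z.

Fix the vertex order a < b < c < d < e < f and write every simplex with vertices in increasing order. Then dim K = 2 and the simplices of K are:

  0-simplices (6): a, b, c, d, e, f
  1-simplices (12): ab, ad, ae, af, bc, be, bf, cd, ce, cf, de, df
  2-simplices (8): abe, abf, ade, adf, bce, bcf, cde, cdf

so the chain groups are C_0 ≅ Z^6, C_1 ≅ Z^12, C_2 ≅ Z^8.

Boundary ∂_1: C_1 → C_0 is given by ∂[p,q] = [q] − [p].
The 6×12 boundary matrix has rank 5 and Smith normal form diag(1,1,1,1,1).

∂_2: C_2 → C_1 acts by ∂[p,q,r] = [q,r] − [p,r] + [p,q]. For instance
  ∂ade = de − ae + ad,
  ∂abe = be − ae + ab.
This gives a 12×8 integer matrix of rank 7; reducing to Smith normal form yields diagonal entries (1,1,1,1,1,1,1).

Computing H_k = (kernel of ∂_k) / (image of ∂_{k+1}):

  H_0: rank C_0 − rank ∂_1 = 6 − 5 = 1, and the invariant factors of ∂_1 are all 1, so H_0 ≅ Z.
  H_1: rank ker ∂_1 − rank ∂_2 = (12 − 5) − 7 = 0, and the invariant factors of ∂_2 are all 1, so H_1 ≅ 0.
  H_2: rank ker ∂_2 − rank ∂_3 = (8 − 7) − 0 = 1, and there is no ∂_3, so H_2 ≅ Z.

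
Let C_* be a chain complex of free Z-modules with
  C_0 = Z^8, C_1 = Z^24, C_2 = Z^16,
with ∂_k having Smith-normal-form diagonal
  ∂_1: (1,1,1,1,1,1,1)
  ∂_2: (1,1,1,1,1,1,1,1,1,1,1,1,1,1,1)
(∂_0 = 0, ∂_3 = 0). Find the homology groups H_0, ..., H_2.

H_0 = Z,  H_1 = Z^2,  H_2 = Z.

H_0: b_0 = 8 − 0 − 7 = 1; torsion from ∂_1 factors > 1: none. So H_0 = Z.
H_1: b_1 = 24 − 7 − 15 = 2; torsion from ∂_2 factors > 1: none. So H_1 = Z^2.
H_2: b_2 = 16 − 15 − 0 = 1; torsion from ∂_3 factors > 1: none. So H_2 = Z.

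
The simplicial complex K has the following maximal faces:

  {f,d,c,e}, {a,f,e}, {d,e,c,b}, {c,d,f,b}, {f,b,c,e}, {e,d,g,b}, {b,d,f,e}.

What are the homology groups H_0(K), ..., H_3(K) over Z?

K has 7 vertices, 15 edges, 14 triangles, 6 3-simplices.
rank ∂_0 = 0, rank ∂_1 = 6 ⇒ b_0 = 7 − 0 − 6 = 1; all invariant factors of ∂_1 are 1 so no torsion. So H_0 = Z.
rank ∂_1 = 6, rank ∂_2 = 9 ⇒ b_1 = 15 − 6 − 9 = 0; all invariant factors of ∂_2 are 1 so no torsion. So H_1 = 0.
rank ∂_2 = 9, rank ∂_3 = 5 ⇒ b_2 = 14 − 9 − 5 = 0; all invariant factors of ∂_3 are 1 so no torsion. So H_2 = 0.
rank ∂_3 = 5, rank ∂_4 = 0 ⇒ b_3 = 6 − 5 − 0 = 1. So H_3 = Z.

H_0 ≅ Z,  H_1 = 0,  H_2 = 0,  H_3 ≅ Z.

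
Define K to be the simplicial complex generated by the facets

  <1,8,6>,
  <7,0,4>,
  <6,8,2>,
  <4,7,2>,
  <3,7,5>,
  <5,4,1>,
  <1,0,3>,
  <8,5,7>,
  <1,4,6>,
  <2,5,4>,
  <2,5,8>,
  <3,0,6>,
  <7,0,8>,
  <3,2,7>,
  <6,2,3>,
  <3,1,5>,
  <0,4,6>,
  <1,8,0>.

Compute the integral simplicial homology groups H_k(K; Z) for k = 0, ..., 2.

Take the total order 0 < 1 < 2 < 3 < 4 < 5 < 6 < 7 < 8 on the vertex set. Then K (dimension 2) consists of the simplices:

  0-simplices (9): [0], [1], [2], [3], [4], [5], [6], [7], [8]
  1-simplices (27): (27 of them)
  2-simplices (18): [0,1,3], [0,1,8], [0,3,6], [0,4,6], [0,4,7], [0,7,8], [1,3,5], [1,4,5], [1,4,6], [1,6,8], [2,3,6], [2,3,7], [2,4,5], [2,4,7], [2,5,8], [2,6,8], [3,5,7], [5,7,8]

so the chain groups are C_0 ≅ Z^9, C_1 ≅ Z^27, C_2 ≅ Z^18.

The boundary map ∂_1: C_1 → C_0 maps an edge to its endpoints' difference, ∂[p,q] = q − p.
As a 9×27 matrix over Z this has rank 8, with invariant factors (1,1,1,1,1,1,1,1).

∂_2: C_2 → C_1 acts by ∂[p,q,r] = [q,r] − [p,r] + [p,q]. For instance
  ∂[0,1,8] = [1,8] − [0,8] + [0,1],
  ∂[1,4,6] = [4,6] − [1,6] + [1,4].
As a 27×18 matrix over Z this has rank 18, with invariant factors (1,1,1,1,1,1,1,1,1,1,1,1,1,1,1,1,1,2).

Now H_k = ker ∂_k / im ∂_{k+1}, so:

  H_0: rank C_0 − rank ∂_1 = 9 − 8 = 1, and the invariant factors of ∂_1 are all 1, so H_0 = Z.
  H_1: rank ker ∂_1 − rank ∂_2 = (27 − 8) − 18 = 1, and ∂_2 has invariant factor 2 > 1, so H_1 = Z ⊕ Z/2.
  H_2: rank ker ∂_2 − rank ∂_3 = (18 − 18) − 0 = 0, and there is no ∂_3, so H_2 = 0.

(K is a triangulation of the Klein bottle.)

H_0 ≅ Z,  H_1 ≅ Z ⊕ Z/2,  H_2 = 0.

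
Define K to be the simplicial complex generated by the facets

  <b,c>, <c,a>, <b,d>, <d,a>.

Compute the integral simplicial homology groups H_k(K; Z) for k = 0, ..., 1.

H_0 = Z,  H_1 = Z.

K has 4 vertices, 4 edges.
rank ∂_0 = 0, rank ∂_1 = 3 ⇒ b_0 = 4 − 0 − 3 = 1; all invariant factors of ∂_1 are 1 so no torsion. So H_0 = Z.
rank ∂_1 = 3, rank ∂_2 = 0 ⇒ b_1 = 4 − 3 − 0 = 1. So H_1 = Z.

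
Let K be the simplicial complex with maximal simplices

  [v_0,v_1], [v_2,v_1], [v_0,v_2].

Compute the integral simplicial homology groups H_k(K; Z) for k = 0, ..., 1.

K has 3 vertices, 3 edges.
rank ∂_0 = 0, rank ∂_1 = 2 ⇒ b_0 = 3 − 0 − 2 = 1; all invariant factors of ∂_1 are 1 so no torsion. So H_0 ≅ Z.
rank ∂_1 = 2, rank ∂_2 = 0 ⇒ b_1 = 3 − 2 − 0 = 1. So H_1 ≅ Z.

H_0 ≅ Z,  H_1 ≅ Z.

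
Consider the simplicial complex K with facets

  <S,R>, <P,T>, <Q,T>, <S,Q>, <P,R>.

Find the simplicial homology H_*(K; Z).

Order the vertices as P < Q < R < S < T. Listing each simplex with vertices in this order, K has dimension 1 with simplices:

  0-simplices (5): P, Q, R, S, T
  1-simplices (5): PR, PT, QS, QT, RS

giving chain groups C_0 ≅ Z^5, C_1 ≅ Z^5.

The boundary map ∂_1: C_1 → C_0 is given by ∂[p,q] = [q] − [p]. For instance
  ∂QT = T − Q.
The 5×5 boundary matrix has rank 4 and Smith normal form diag(1,1,1,1).

Reading off H_k = ker ∂_k / im ∂_{k+1}:

  H_0: rank C_0 − rank ∂_1 = 5 − 4 = 1, and the invariant factors of ∂_1 are all 1, so H_0 ≅ Z.
  H_1: rank ker ∂_1 − rank ∂_2 = (5 − 4) − 0 = 1, and there is no ∂_2, so H_1 ≅ Z.

H_0 = Z,  H_1 = Z.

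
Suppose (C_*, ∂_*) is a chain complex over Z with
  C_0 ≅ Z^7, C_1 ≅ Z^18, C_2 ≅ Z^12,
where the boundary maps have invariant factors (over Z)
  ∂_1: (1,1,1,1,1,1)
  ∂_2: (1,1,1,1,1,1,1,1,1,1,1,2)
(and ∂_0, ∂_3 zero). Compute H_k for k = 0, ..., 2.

H_0 ≅ Z,  H_1 ≅ Z/2,  H_2 = 0.

H_0: b_0 = 7 − 0 − 6 = 1; torsion from ∂_1 factors > 1: none. So H_0 ≅ Z.
H_1: b_1 = 18 − 6 − 12 = 0; torsion from ∂_2 factors > 1: [2]. So H_1 ≅ Z/2.
H_2: b_2 = 12 − 12 − 0 = 0; torsion from ∂_3 factors > 1: none. So H_2 ≅ 0.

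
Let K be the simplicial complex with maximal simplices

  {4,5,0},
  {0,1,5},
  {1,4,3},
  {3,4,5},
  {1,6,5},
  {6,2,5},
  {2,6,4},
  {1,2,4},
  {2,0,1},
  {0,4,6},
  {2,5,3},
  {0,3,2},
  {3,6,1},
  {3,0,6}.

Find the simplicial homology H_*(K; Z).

Take the total order 0 < 1 < 2 < 3 < 4 < 5 < 6 on the vertex set. Then K (dimension 2) consists of the simplices:

  0-simplices (7): [0], [1], [2], [3], [4], [5], [6]
  1-simplices (21): [0,1], [0,2], [0,3], [0,4], [0,5], [0,6], [1,2], [1,3], [1,4], [1,5], [1,6], [2,3], [2,4], [2,5], [2,6], [3,4], [3,5], [3,6], [4,5], [4,6], [5,6]
  2-simplices (14): [0,1,2], [0,1,5], [0,2,3], [0,3,6], [0,4,5], [0,4,6], [1,2,4], [1,3,4], [1,3,6], [1,5,6], [2,3,5], [2,4,6], [2,5,6], [3,4,5]

giving chain groups C_0 ≅ Z^7, C_1 ≅ Z^21, C_2 ≅ Z^14.

∂_1: C_1 → C_0 is given by ∂[p,q] = [q] − [p].
As a 7×21 matrix over Z this has rank 6, with invariant factors (1,1,1,1,1,1).

The boundary map ∂_2: C_2 → C_1 acts by ∂[p,q,r] = [q,r] − [p,r] + [p,q]. For instance
  ∂[1,3,4] = [3,4] − [1,4] + [1,3],
  ∂[2,5,6] = [5,6] − [2,6] + [2,5].
This gives a 21×14 integer matrix of rank 13; reducing to Smith normal form yields diagonal entries (1,1,1,1,1,1,1,1,1,1,1,1,1).

Computing H_k = (kernel of ∂_k) / (image of ∂_{k+1}):

  H_0: rank C_0 − rank ∂_1 = 7 − 6 = 1, and the invariant factors of ∂_1 are all 1, so H_0 ≅ Z.
  H_1: rank ker ∂_1 − rank ∂_2 = (21 − 6) − 13 = 2, and the invariant factors of ∂_2 are all 1, so H_1 ≅ Z^2.
  H_2: rank ker ∂_2 − rank ∂_3 = (14 − 13) − 0 = 1, and there is no ∂_3, so H_2 ≅ Z.

As a check, the Euler characteristic is 7 − 21 + 14 = 0, which agrees with 1 − 2 + 1 = 0.

H_0 ≅ Z,  H_1 ≅ Z^2,  H_2 ≅ Z.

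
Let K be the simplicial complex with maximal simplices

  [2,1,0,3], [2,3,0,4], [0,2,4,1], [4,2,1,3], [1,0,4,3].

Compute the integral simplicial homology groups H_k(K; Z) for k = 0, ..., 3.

Take the total order 0 < 1 < 2 < 3 < 4 on the vertex set. Then K (dimension 3) consists of the simplices:

  0-simplices (5): [0], [1], [2], [3], [4]
  1-simplices (10): [0,1], [0,2], [0,3], [0,4], [1,2], [1,3], [1,4], [2,3], [2,4], [3,4]
  2-simplices (10): [0,1,2], [0,1,3], [0,1,4], [0,2,3], [0,2,4], [0,3,4], [1,2,3], [1,2,4], [1,3,4], [2,3,4]
  3-simplices (5): [0,1,2,3], [0,1,2,4], [0,1,3,4], [0,2,3,4], [1,2,3,4]

Hence C_0 ≅ Z^5, C_1 ≅ Z^10, C_2 ≅ Z^10, C_3 ≅ Z^5.

The boundary map ∂_1: C_1 → C_0 is given by ∂[p,q] = [q] − [p]. For instance
  ∂[2,4] = [4] − [2].
The 5×10 boundary matrix has rank 4 and Smith normal form diag(1,1,1,1).

The boundary map ∂_2: C_2 → C_1 maps a triangle to the signed sum of its edges. For instance
  ∂[0,1,2] = [1,2] − [0,2] + [0,1],
  ∂[2,3,4] = [3,4] − [2,4] + [2,3].
As a 10×10 matrix over Z this has rank 6, with invariant factors (1,1,1,1,1,1).

∂_3: C_3 → C_2 sends each 3-simplex σ to the alternating sum Σ_i (−1)^i (σ with its i-th vertex removed). For instance
  ∂[0,1,2,4] = [1,2,4] − [0,2,4] + [0,1,4] − [0,1,2],
  ∂[0,2,3,4] = [2,3,4] − [0,3,4] + [0,2,4] − [0,2,3].
This gives a 10×5 integer matrix of rank 4; reducing to Smith normal form yields diagonal entries (1,1,1,1).

Computing H_k = (kernel of ∂_k) / (image of ∂_{k+1}):

  H_0: rank C_0 − rank ∂_1 = 5 − 4 = 1, and the invariant factors of ∂_1 are all 1, so H_0 ≅ Z.
  H_1: rank ker ∂_1 − rank ∂_2 = (10 − 4) − 6 = 0, and the invariant factors of ∂_2 are all 1, so H_1 ≅ 0.
  H_2: rank ker ∂_2 − rank ∂_3 = (10 − 6) − 4 = 0, and the invariant factors of ∂_3 are all 1, so H_2 ≅ 0.
  H_3: rank ker ∂_3 − rank ∂_4 = (5 − 4) − 0 = 1, and there is no ∂_4, so H_3 ≅ Z.

H_0 ≅ Z,  H_1 = 0,  H_2 = 0,  H_3 ≅ Z.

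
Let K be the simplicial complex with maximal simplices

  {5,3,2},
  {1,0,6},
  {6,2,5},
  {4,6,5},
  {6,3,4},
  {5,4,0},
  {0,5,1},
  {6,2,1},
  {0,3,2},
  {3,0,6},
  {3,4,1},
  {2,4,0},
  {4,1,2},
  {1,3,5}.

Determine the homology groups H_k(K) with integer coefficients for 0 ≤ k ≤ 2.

Fix the vertex order 0 < 1 < 2 < 3 < 4 < 5 < 6 and write every simplex with vertices in increasing order. Then dim K = 2 and the simplices of K are:

  0-simplices (7): [0], [1], [2], [3], [4], [5], [6]
  1-simplices (21): [0,1], [0,2], [0,3], [0,4], [0,5], [0,6], [1,2], [1,3], [1,4], [1,5], [1,6], [2,3], [2,4], [2,5], [2,6], [3,4], [3,5], [3,6], [4,5], [4,6], [5,6]
  2-simplices (14): [0,1,5], [0,1,6], [0,2,3], [0,2,4], [0,3,6], [0,4,5], [1,2,4], [1,2,6], [1,3,4], [1,3,5], [2,3,5], [2,5,6], [3,4,6], [4,5,6]

so the chain groups are C_0 ≅ Z^7, C_1 ≅ Z^21, C_2 ≅ Z^14.

∂_1: C_1 → C_0 is given by ∂[p,q] = [q] − [p].
This gives a 7×21 integer matrix of rank 6; reducing to Smith normal form yields diagonal entries (1,1,1,1,1,1).

∂_2: C_2 → C_1 sends each 2-simplex [p,q,r] to [q,r] − [p,r] + [p,q]. For instance
  ∂[0,1,6] = [1,6] − [0,6] + [0,1],
  ∂[1,2,4] = [2,4] − [1,4] + [1,2].
The resulting 21×14 matrix has rank 13, and its Smith normal form has invariant factors (1,1,1,1,1,1,1,1,1,1,1,1,1).

Now H_k = ker ∂_k / im ∂_{k+1}, so:

  H_0: rank C_0 − rank ∂_1 = 7 − 6 = 1, and the invariant factors of ∂_1 are all 1, so H_0 ≅ Z.
  H_1: rank ker ∂_1 − rank ∂_2 = (21 − 6) − 13 = 2, and the invariant factors of ∂_2 are all 1, so H_1 ≅ Z^2.
  H_2: rank ker ∂_2 − rank ∂_3 = (14 − 13) − 0 = 1, and there is no ∂_3, so H_2 ≅ Z.

As a check, the Euler characteristic is 7 − 21 + 14 = 0, which agrees with 1 − 2 + 1 = 0.

H_0 = Z,  H_1 = Z^2,  H_2 = Z.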